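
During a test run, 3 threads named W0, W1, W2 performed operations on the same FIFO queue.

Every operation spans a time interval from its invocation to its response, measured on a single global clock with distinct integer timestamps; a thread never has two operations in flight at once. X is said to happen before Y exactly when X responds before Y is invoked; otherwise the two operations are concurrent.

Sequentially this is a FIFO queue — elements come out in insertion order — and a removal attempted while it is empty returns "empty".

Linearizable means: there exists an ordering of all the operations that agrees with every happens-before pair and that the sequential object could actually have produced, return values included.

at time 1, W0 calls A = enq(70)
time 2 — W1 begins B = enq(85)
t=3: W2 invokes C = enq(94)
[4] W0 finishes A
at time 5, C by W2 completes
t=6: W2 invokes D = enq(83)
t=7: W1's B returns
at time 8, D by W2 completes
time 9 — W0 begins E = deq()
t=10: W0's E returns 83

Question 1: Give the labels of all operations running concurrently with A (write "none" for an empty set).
B, C

overlap test against A [1,4]: concurrent iff the interval meets 1..4
B [2,7]: concurrent
C [3,5]: concurrent
D [6,8]: after
E [9,10]: after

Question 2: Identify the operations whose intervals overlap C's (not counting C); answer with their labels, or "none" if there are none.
A, B

C spans [3,5]; an op avoiding the whole window 3..5 is ordered, any other is concurrent
A [1,4]: concurrent
B [2,7]: concurrent
D [6,8]: after
E [9,10]: after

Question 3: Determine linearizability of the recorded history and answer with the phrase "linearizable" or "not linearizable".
not linearizable

events 1..9 are fine; event 10 — the response of E at time 10 — makes the prefix non-linearizable
the 5 completed operations admit 8 real-time orders; each fails the FIFO queue replay
take A, B, C, D, E: step 5 already fails, because E deq() → 83 cannot occur there
take A, C, B, D, E: step 5 already fails, because E deq() → 83 cannot occur there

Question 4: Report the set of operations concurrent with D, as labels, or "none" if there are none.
B

D spans [6,8]: anything still running between times 6 and 8 counts as concurrent
A [1,4]: before
B [2,7]: concurrent
C [3,5]: before
E [9,10]: after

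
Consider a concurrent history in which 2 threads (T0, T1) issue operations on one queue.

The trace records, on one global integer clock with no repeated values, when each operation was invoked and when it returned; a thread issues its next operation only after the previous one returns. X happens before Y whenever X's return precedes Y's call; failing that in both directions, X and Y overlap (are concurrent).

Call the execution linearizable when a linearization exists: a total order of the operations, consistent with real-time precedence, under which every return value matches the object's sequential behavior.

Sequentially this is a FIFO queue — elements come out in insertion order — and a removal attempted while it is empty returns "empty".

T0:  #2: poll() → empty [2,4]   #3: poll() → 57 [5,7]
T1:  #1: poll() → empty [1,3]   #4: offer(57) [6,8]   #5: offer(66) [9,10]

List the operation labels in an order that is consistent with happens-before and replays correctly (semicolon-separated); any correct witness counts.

#1; #2; #4; #3; #5

after step 1 (#1 poll() → empty): queue <>
after step 2 (#2 poll() → empty): queue <>
after step 3 (#4 offer(57)): queue <57>
after step 4 (#3 poll() → 57): queue <>
after step 5 (#5 offer(66)): queue <66>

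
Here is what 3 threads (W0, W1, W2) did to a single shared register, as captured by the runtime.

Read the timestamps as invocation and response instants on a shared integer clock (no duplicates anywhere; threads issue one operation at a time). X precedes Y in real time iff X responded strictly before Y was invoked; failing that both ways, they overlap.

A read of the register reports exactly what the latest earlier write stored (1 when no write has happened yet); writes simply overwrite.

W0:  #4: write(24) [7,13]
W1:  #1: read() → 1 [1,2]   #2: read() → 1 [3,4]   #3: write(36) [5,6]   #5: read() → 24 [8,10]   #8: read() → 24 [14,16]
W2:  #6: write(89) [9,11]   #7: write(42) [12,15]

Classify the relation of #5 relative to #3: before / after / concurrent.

after

#5 spans [8,10], #3 spans [5,6]
resp(#3)=6 < inv(#5)=8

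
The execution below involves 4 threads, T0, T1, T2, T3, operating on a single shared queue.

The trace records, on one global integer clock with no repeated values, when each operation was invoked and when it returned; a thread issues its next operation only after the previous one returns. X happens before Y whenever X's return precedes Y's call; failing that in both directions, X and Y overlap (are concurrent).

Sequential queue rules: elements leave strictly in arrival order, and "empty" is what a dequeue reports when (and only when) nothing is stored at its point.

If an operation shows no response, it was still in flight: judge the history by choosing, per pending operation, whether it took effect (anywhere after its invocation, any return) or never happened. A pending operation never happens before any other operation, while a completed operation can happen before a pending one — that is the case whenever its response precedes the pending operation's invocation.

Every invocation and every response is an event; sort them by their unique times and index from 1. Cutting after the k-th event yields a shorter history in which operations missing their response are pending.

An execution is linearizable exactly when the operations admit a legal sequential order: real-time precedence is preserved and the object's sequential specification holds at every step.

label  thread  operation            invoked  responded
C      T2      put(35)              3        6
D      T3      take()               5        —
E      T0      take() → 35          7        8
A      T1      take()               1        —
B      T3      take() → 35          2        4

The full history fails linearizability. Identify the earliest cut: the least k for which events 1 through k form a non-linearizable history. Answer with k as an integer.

8

events 1..7 are linearizable, e.g. via A, C, B:
step 1: A take() (pending, included) — queue <>
step 2: C put(35) — queue <35>
step 3: B take() → 35 — queue <>
adding event 8 (E responds at 8) leaves no legal real-time order
no escape via the 2 pending operations (A, D): every completion choice fails
one such order, B, C, E (pending dropped), breaks at step 1 where B take() → 35 is illegal
one such order, C, B, E (pending dropped), breaks at step 3 where E take() → 35 is illegal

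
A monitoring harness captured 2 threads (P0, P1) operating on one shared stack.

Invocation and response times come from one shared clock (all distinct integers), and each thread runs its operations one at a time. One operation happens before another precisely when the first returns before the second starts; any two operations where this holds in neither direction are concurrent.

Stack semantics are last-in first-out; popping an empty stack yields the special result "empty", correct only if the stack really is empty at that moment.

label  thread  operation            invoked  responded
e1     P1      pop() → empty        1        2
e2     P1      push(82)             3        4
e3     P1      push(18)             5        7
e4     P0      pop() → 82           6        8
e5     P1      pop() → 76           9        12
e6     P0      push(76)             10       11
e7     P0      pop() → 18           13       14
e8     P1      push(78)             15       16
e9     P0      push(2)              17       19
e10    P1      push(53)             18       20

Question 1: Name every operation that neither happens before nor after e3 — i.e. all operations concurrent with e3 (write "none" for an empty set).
e4

e3 spans [5,7]: anything still running between times 5 and 7 counts as concurrent
e1 [1,2]: before
e2 [3,4]: before
e4 [6,8]: concurrent
e5 [9,12]: after
e6 [10,11]: after
e7 [13,14]: after
e8 [15,16]: after
e9 [17,19]: after
e10 [18,20]: after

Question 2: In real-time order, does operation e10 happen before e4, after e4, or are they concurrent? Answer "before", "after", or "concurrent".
after

e10 spans [18,20], e4 spans [6,8]
resp(e4)=8 < inv(e10)=18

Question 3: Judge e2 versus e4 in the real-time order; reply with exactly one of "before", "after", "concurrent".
before

e2 spans [3,4], e4 spans [6,8]
resp(e2)=4 < inv(e4)=6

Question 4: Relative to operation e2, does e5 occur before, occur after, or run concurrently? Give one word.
after

e5 spans [9,12], e2 spans [3,4]
resp(e2)=4 < inv(e5)=9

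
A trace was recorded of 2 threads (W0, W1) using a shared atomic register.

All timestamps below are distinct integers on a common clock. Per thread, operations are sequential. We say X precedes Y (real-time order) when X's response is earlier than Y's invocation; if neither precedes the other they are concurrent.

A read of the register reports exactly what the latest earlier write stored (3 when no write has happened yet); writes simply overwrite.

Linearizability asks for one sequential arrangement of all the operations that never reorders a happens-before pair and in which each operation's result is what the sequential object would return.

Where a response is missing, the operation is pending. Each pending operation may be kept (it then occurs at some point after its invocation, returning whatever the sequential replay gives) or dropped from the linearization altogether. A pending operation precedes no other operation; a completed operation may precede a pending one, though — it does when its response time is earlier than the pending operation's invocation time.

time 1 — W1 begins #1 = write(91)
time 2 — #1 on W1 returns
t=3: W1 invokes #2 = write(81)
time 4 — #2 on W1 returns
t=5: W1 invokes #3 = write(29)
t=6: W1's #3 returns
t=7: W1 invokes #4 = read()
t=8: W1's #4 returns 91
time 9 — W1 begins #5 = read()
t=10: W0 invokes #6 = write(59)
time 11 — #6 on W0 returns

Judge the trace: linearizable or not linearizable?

not linearizable

the violation lands at event 8, #4's response at time 8: events 1..7 linearize, events 1..8 do not
one real-time candidate order over the 4 completed operations — the atomic register replay rejects it
take #1, #2, #3, #4: step 4 already fails, because #4 read() → 91 cannot occur there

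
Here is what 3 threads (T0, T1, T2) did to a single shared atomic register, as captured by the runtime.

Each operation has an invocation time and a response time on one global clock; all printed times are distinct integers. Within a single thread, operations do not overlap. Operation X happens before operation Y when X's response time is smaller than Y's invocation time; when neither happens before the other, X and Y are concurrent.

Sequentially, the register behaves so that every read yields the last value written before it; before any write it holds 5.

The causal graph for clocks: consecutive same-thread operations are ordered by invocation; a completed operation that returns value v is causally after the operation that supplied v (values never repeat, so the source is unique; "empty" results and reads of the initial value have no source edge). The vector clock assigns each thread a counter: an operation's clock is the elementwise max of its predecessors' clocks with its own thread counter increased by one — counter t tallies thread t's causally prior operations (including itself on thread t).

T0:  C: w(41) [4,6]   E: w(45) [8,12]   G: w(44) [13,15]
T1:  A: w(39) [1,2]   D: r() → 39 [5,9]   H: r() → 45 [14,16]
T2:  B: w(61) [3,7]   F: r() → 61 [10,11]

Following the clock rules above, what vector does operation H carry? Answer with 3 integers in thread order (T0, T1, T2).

(2, 3, 0)

root op B, invoked 3: fresh clock plus T2's own tick → (0, 0, 1)
root op A, invoked 1: fresh clock plus T1's own tick → (0, 1, 0)
root op C, invoked 4: fresh clock plus T0's own tick → (1, 0, 0)
merge at F (invoked 10): VC(B)=(0, 0, 1), own-thread bump on T2 → (0, 0, 2)
merge at D (invoked 5): VC(A)=(0, 1, 0), own-thread bump on T1 → (0, 2, 0)
merge at E (invoked 8): VC(C)=(1, 0, 0), own-thread bump on T0 → (2, 0, 0)
merge at G (invoked 13): VC(E)=(2, 0, 0), own-thread bump on T0 → (3, 0, 0)
merge at H (invoked 14): VC(D)=(0, 2, 0), VC(E)=(2, 0, 0), own-thread bump on T1 → (2, 3, 0)
target: VC(H) = (2, 3, 0)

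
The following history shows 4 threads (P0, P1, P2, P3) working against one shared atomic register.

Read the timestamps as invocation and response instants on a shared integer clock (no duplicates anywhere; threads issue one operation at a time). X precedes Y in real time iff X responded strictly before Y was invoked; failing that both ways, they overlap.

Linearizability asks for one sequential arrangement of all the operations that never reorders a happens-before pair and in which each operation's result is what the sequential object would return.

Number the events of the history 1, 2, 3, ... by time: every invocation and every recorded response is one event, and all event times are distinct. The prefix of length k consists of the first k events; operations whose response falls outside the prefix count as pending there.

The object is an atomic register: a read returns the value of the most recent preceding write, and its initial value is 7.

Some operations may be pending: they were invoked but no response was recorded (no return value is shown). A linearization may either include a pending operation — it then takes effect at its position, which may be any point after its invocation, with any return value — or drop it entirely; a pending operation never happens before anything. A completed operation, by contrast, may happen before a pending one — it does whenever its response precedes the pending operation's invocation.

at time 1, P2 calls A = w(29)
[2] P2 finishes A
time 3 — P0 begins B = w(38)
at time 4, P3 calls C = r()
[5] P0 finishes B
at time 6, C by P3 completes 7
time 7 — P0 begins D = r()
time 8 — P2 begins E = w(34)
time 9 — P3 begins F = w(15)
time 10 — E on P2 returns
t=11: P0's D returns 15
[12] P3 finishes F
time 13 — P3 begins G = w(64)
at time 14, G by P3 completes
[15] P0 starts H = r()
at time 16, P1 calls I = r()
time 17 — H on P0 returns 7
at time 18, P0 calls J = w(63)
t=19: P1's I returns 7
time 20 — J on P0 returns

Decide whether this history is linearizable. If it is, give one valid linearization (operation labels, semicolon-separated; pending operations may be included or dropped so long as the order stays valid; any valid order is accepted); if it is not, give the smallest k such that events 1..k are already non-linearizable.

not linearizable — minimal violating prefix: 6 events

prefix check: 1..5 passes, 1..6 fails once C's time-6 response joins
every one of the 2 real-time-consistent orders over 3 completed atomic register ops fails the sequential spec
sample order A, B, C stalls at step 3 — C r() → 7 has no legal effect
sample order A, C, B stalls at step 2 — C r() → 7 has no legal effect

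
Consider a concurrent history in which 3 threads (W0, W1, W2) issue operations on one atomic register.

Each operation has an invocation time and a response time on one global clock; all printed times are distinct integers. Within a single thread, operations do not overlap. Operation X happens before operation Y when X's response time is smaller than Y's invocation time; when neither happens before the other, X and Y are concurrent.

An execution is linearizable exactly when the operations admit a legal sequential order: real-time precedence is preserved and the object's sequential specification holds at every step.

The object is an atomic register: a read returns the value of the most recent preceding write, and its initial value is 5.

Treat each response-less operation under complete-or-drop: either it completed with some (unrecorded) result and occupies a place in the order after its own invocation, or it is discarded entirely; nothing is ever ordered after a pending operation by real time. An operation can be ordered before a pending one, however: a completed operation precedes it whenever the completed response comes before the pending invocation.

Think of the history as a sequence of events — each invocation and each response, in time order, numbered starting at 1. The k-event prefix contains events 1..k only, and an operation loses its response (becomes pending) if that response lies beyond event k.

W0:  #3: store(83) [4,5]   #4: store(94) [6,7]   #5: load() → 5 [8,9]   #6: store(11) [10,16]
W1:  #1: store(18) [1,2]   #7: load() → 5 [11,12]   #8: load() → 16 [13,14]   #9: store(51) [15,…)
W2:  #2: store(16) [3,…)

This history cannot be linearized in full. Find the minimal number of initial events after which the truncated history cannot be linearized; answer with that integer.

9

one valid order for events 1..8 is #1, #2, #3, #4:
step 1: #1 store(18) — value 18
step 2: #2 store(16) (pending, included) — value 16
step 3: #3 store(83) — value 83
step 4: #4 store(94) — value 94
adding event 9 (#5 responds at 9) leaves no legal real-time order
no escape via the 1 pending operation (#2): every completion choice fails
take #1, #3, #4, #5 (pending dropped): step 4 already fails, because #5 load() → 5 cannot occur there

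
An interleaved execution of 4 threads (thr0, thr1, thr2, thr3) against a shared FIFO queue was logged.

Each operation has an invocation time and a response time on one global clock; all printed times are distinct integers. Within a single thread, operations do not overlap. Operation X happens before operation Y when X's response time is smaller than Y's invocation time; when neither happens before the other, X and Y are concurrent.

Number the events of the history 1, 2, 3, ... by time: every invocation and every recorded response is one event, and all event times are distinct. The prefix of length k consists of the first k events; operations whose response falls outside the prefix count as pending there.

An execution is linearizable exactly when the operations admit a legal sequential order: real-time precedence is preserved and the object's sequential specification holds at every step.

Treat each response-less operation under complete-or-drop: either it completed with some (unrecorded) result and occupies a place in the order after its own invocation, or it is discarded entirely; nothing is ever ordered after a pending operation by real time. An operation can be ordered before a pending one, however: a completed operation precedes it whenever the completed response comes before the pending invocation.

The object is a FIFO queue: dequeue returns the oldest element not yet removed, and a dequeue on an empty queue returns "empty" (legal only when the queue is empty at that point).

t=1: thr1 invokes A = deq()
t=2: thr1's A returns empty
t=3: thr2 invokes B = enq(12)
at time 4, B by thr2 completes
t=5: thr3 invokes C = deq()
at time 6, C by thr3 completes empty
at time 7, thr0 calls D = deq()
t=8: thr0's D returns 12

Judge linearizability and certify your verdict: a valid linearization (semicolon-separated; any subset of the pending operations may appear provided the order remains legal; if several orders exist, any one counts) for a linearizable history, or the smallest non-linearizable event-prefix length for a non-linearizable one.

not linearizable — minimal violating prefix: 6 events

prefix check: 1..5 passes, 1..6 fails once C's time-6 response joins
a single order respects real time; the 3 completed FIFO queue operations fail replay along it
take A, B, C: step 3 already fails, because C deq() → empty cannot occur there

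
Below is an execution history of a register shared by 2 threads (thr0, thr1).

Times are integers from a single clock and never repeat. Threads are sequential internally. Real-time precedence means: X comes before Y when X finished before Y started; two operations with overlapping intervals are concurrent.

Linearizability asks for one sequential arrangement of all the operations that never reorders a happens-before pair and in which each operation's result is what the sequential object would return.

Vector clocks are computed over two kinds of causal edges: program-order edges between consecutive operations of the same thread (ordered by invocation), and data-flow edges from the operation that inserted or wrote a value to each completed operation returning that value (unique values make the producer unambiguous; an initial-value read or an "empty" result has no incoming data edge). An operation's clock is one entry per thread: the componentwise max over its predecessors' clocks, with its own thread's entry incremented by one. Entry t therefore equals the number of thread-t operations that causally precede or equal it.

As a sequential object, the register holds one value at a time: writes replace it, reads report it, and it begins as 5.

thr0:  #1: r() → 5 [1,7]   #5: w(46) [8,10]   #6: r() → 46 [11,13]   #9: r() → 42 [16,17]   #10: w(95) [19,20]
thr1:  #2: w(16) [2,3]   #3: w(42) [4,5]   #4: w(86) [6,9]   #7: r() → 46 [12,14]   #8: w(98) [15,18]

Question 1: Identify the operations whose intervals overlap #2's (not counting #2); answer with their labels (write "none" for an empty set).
Answer: #1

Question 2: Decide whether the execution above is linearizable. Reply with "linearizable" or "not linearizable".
not linearizable

prefix check: 1..16 passes, 1..17 fails once #9's time-17 response joins
8 completed operations, 14 real-time-consistent orders — every register replay fails
including or dropping the 1 pending operation (#8) in any combination fails
take #1, #2, #3, #4, #5, #6, #7, #9 (pending dropped): step 8 already fails, because #9 r() → 42 cannot occur there
take #1, #2, #3, #4, #5, #7, #6, #9 (pending dropped): step 8 already fails, because #9 r() → 42 cannot occur there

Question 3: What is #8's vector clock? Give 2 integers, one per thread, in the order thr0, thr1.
Answer: (2, 5)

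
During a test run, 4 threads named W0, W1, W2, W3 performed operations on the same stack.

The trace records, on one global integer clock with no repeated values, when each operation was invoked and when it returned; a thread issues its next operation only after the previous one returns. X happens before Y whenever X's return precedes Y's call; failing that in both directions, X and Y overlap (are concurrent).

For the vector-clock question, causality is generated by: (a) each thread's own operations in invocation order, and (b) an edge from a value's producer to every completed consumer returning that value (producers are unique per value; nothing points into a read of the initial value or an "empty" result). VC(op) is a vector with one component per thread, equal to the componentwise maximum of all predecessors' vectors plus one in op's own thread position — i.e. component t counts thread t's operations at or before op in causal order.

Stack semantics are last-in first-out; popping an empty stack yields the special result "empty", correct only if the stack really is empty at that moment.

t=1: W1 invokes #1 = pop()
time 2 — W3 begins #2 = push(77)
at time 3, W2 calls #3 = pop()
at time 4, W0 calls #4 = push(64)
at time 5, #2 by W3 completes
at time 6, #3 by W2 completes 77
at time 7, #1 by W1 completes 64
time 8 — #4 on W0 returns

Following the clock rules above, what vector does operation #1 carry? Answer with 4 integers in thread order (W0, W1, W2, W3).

(1, 1, 0, 0)

VC(#2, invoked at 2): no causal predecessors; +1 on W3 → (0, 0, 0, 1)
VC(#4, invoked at 4): no causal predecessors; +1 on W0 → (1, 0, 0, 0)
VC(#3, invoked at 3): max of VC(#2)=(0, 0, 0, 1), then +1 on thread W2 → (0, 0, 1, 1)
VC(#1, invoked at 1): max of VC(#4)=(1, 0, 0, 0), then +1 on thread W1 → (1, 1, 0, 0)
target: VC(#1) = (1, 1, 0, 0)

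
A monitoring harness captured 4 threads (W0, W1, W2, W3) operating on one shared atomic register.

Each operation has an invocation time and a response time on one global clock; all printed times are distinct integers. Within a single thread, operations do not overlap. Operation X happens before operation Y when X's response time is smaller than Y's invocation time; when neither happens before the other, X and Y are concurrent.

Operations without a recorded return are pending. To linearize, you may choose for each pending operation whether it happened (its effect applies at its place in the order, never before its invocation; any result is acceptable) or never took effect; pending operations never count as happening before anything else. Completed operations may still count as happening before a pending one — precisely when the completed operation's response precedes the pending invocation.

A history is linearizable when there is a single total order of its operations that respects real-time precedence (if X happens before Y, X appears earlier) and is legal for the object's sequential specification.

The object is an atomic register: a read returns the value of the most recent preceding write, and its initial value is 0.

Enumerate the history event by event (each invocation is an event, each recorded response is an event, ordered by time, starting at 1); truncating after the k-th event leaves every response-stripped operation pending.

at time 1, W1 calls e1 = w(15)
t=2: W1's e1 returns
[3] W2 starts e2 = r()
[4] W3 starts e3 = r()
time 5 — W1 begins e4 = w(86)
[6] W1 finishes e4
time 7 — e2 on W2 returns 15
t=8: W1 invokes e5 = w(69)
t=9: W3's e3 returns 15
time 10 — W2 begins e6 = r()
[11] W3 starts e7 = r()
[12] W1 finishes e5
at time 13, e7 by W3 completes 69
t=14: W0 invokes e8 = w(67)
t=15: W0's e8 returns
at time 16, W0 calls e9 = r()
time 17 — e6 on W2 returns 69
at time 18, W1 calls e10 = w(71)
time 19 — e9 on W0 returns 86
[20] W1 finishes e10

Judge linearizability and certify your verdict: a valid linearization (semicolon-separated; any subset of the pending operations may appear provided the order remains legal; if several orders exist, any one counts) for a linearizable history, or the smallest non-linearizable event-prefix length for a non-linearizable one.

not linearizable — minimal violating prefix: 19 events

events 1..18 are fine; event 19 — the response of e9 at time 19 — makes the prefix non-linearizable
all 68 real-time-respecting orders fail — 9 completed atomic register operations, no legal replay
every completion of the 1 pending operation (e10) was checked; none linearizes
e.g. e1, e2, e3, e4, e5, e6, e7, e8, e9 (pending dropped): illegal at step 9, since e9 r() → 86 cannot apply there
e.g. e1, e2, e3, e4, e5, e7, e6, e8, e9 (pending dropped): illegal at step 9, since e9 r() → 86 cannot apply there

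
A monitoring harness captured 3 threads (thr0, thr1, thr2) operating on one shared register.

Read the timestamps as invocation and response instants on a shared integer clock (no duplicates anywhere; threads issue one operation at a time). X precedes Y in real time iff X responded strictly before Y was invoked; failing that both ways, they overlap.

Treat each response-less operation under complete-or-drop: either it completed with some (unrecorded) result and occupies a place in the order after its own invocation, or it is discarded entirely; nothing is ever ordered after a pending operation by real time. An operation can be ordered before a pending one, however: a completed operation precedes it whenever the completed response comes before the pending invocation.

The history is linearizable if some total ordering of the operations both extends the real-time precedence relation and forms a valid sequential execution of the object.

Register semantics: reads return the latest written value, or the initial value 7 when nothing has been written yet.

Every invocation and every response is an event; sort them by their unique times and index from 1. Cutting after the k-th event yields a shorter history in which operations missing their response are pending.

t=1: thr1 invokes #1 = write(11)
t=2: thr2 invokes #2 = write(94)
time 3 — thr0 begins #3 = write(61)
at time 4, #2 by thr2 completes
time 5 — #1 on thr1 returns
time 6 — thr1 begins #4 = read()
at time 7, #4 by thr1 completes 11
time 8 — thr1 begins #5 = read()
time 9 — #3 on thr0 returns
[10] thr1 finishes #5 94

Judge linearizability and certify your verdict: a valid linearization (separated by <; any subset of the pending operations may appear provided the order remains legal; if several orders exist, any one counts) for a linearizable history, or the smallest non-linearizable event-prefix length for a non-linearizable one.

not linearizable — minimal violating prefix: 10 events

events 1..9 are fine; event 10 — the response of #5 at time 10 — makes the prefix non-linearizable
5 completed operations, 10 real-time-consistent orders — every register replay fails
e.g. #1, #2, #3, #4, #5: illegal at step 4, since #4 read() → 11 cannot apply there
e.g. #1, #2, #4, #3, #5: illegal at step 3, since #4 read() → 11 cannot apply there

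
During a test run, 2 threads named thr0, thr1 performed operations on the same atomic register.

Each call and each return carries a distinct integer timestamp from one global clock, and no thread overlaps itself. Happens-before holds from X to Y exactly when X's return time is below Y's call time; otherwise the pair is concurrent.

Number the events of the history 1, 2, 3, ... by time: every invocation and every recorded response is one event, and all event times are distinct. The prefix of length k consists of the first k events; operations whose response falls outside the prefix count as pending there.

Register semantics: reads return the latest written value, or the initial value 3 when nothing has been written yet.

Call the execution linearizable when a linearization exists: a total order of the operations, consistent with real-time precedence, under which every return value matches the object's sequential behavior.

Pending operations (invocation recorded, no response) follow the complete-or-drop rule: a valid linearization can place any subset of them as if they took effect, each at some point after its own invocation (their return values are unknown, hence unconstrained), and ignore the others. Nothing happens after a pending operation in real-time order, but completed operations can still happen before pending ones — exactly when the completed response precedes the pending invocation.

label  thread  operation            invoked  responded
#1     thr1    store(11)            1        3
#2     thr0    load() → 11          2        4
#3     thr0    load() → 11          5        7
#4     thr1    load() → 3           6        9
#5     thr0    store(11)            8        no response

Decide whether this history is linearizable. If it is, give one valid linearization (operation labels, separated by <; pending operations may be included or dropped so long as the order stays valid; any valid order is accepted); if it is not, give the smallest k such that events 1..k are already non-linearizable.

not linearizable — minimal violating prefix: 9 events

cut after 8 events: linearizable; cut after 9 events (#4 responds, time 9): not linearizable
4 orders of the 4 completed atomic register ops respect real time; none is legal
every completion of the 1 pending operation (#5) was checked; none linearizes
sample order #1, #2, #3, #4 (pending dropped) stalls at step 4 — #4 load() → 3 has no legal effect
sample order #1, #2, #4, #3 (pending dropped) stalls at step 3 — #4 load() → 3 has no legal effect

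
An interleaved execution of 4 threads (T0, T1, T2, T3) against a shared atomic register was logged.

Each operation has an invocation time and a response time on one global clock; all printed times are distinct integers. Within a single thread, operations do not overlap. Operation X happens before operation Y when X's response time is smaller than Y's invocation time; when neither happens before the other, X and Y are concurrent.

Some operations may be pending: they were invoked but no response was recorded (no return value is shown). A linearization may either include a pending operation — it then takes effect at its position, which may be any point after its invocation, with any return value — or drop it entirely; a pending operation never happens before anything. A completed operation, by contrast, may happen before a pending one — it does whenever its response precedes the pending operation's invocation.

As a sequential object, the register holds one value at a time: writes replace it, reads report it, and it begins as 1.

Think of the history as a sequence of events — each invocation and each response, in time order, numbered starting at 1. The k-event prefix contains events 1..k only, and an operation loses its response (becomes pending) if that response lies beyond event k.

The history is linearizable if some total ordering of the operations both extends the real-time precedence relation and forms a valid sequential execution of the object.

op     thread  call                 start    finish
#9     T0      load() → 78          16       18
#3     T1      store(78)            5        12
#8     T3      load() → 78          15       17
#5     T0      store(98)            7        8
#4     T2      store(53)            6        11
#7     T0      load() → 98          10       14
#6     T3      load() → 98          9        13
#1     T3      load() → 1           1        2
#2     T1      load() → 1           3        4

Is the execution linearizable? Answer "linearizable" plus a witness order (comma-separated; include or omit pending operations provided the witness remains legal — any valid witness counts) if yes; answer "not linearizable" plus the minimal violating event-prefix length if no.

linearizable — witness: #1, #2, #4, #5, #6, #7, #3, #8, #9

step 1: #1 load() → 1 — value 1
step 2: #2 load() → 1 — value 1
step 3: #4 store(53) — value 53
step 4: #5 store(98) — value 98
step 5: #6 load() → 98 — value 98
step 6: #7 load() → 98 — value 98
step 7: #3 store(78) — value 78
step 8: #8 load() → 78 — value 78
step 9: #9 load() → 78 — value 78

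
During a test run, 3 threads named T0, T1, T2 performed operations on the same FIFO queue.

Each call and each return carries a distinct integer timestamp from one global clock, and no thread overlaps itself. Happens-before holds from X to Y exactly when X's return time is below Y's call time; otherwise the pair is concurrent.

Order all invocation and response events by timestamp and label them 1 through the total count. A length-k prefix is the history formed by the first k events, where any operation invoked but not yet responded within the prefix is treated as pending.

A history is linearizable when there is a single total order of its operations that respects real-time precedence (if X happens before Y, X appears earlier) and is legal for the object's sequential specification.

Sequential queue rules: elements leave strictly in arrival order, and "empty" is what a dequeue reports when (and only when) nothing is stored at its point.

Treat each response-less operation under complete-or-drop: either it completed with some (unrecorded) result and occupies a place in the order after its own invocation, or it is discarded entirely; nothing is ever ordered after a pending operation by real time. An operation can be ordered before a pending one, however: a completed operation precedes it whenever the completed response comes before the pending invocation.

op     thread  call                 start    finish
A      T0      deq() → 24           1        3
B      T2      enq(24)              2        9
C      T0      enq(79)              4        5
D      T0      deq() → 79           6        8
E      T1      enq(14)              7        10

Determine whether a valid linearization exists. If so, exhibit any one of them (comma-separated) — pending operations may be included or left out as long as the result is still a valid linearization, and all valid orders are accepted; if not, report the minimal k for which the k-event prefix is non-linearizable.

step 1: B enq(24) — queue <24>
step 2: A deq() → 24 — queue <>
step 3: C enq(79) — queue <79>
step 4: D deq() → 79 — queue <>
step 5: E enq(14) — queue <14>

linearizable — witness: B, A, C, D, E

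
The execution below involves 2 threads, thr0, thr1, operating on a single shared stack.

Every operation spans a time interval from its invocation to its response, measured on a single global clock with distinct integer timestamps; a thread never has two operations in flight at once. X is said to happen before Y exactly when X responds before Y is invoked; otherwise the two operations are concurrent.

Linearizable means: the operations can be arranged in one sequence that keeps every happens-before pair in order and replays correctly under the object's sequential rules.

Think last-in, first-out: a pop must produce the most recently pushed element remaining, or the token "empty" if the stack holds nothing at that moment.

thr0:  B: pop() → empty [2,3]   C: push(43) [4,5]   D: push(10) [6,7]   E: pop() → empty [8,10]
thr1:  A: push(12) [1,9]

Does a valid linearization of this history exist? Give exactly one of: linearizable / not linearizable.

not linearizable

the violation lands at event 10, E's response at time 10: events 1..9 linearize, events 1..10 do not
real-time-consistent orders of the 5 completed operations: 5 — all fail the stack replay
for example A, B, C, D, E fails at step 2: B pop() → empty is not legal there
for example B, A, C, D, E fails at step 5: E pop() → empty is not legal there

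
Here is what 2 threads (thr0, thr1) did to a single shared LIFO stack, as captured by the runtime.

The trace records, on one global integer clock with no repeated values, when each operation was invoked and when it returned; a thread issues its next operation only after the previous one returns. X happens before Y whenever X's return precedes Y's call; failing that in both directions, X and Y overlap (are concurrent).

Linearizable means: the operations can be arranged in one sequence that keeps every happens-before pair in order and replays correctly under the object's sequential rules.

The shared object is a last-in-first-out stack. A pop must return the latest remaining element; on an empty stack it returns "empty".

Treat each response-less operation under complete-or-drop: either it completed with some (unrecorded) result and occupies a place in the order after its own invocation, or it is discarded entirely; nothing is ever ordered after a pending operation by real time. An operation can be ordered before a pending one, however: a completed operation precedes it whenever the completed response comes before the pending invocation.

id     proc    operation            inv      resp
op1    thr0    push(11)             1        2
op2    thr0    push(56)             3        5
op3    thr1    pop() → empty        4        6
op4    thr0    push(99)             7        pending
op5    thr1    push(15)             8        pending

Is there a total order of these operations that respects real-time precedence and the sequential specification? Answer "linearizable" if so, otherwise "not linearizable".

not linearizable

cut after 5 events: linearizable; cut after 6 events (op3 responds, time 6): not linearizable
every one of the 2 real-time-consistent orders over 3 completed LIFO stack ops fails the sequential spec
e.g. op1, op2, op3: illegal at step 3, since op3 pop() → empty cannot apply there
e.g. op1, op3, op2: illegal at step 2, since op3 pop() → empty cannot apply there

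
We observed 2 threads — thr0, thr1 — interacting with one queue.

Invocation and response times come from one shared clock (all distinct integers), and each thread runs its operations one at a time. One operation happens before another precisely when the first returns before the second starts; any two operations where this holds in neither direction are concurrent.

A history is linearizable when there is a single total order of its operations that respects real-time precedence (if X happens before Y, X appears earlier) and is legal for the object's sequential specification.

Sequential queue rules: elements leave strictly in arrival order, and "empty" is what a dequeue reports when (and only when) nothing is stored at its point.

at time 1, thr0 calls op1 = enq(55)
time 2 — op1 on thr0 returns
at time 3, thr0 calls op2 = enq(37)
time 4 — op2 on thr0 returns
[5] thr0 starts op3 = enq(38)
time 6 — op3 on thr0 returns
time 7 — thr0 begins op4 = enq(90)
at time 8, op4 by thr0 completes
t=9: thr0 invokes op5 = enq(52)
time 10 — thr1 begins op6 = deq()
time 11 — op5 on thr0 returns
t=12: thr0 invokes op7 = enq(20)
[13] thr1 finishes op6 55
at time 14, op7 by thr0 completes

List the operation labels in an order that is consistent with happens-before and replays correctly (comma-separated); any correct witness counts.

1. op1 enq(55), leaving queue <55>
2. op2 enq(37), leaving queue <55,37>
3. op3 enq(38), leaving queue <55,37,38>
4. op4 enq(90), leaving queue <55,37,38,90>
5. op5 enq(52), leaving queue <55,37,38,90,52>
6. op6 deq() → 55, leaving queue <37,38,90,52>
7. op7 enq(20), leaving queue <37,38,90,52,20>

op1, op2, op3, op4, op5, op6, op7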